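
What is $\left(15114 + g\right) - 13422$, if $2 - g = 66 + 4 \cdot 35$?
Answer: $1488$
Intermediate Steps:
$g = -204$ ($g = 2 - \left(66 + 4 \cdot 35\right) = 2 - \left(66 + 140\right) = 2 - 206 = -204$)
$\left(15114 + g\right) - 13422 = \left(15114 - 204\right) - 13422 = 14910 - 13422 = 1488$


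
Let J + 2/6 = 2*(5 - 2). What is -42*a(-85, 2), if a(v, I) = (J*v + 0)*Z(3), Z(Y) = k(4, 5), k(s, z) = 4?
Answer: 80920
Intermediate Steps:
Z(Y) = 4
J = 17/3 (J = -1/3 + 2*(5 - 2) = -1/3 + 2*3 = -1/3 + 6 = 17/3 ≈ 5.6667)
a(v, I) = 68*v/3 (a(v, I) = (17*v/3 + 0)*4 = (17*v/3)*4 = 68*v/3)
-42*a(-85, 2) = -952*(-85) = -42*(-5780/3) = 80920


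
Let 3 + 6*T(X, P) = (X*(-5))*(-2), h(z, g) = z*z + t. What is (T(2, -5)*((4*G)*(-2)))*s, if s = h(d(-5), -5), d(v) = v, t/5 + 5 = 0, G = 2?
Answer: 0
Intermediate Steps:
t = -25 (t = -25 + 5*0 = -25 + 0 = -25)
h(z, g) = -25 + z² (h(z, g) = z*z - 25 = z² - 25 = -25 + z²)
T(X, P) = -½ + 5*X/3 (T(X, P) = -½ + ((X*(-5))*(-2))/6 = -½ + (-5*X*(-2))/6 = -½ + (10*X)/6 = -½ + 5*X/3)
s = 0 (s = -25 + (-5)² = -25 + 25 = 0)
(T(2, -5)*((4*G)*(-2)))*s = ((-½ + (5/3)*2)*((4*2)*(-2)))*0 = ((-½ + 10/3)*(8*(-2)))*0 = ((17/6)*(-16))*0 = -136/3*0 = 0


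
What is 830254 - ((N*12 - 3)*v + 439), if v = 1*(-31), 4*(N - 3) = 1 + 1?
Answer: 831024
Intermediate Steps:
N = 7/2 (N = 3 + (1 + 1)/4 = 3 + (¼)*2 = 3 + ½ = 7/2 ≈ 3.5000)
v = -31
830254 - ((N*12 - 3)*v + 439) = 830254 - (((7/2)*12 - 3)*(-31) + 439) = 830254 - ((42 - 3)*(-31) + 439) = 830254 - (39*(-31) + 439) = 830254 - (-1209 + 439) = 830254 - 1*(-770) = 830254 + 770 = 831024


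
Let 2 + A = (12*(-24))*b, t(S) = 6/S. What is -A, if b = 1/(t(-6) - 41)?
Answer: -34/7 ≈ -4.8571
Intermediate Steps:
b = -1/42 (b = 1/(6/(-6) - 41) = 1/(6*(-⅙) - 41) = 1/(-1 - 41) = 1/(-42) = -1/42 ≈ -0.023810)
A = 34/7 (A = -2 + (12*(-24))*(-1/42) = -2 - 288*(-1/42) = -2 + 48/7 = 34/7 ≈ 4.8571)
-A = -1*34/7 = -34/7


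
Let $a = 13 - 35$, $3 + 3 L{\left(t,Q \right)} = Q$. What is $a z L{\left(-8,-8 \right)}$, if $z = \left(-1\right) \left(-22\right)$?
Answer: $\frac{5324}{3} \approx 1774.7$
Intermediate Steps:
$L{\left(t,Q \right)} = -1 + \frac{Q}{3}$
$z = 22$
$a = -22$ ($a = 13 - 35 = -22$)
$a z L{\left(-8,-8 \right)} = \left(-22\right) 22 \left(-1 + \frac{1}{3} \left(-8\right)\right) = - 484 \left(-1 - \frac{8}{3}\right) = \left(-484\right) \left(- \frac{11}{3}\right) = \frac{5324}{3}$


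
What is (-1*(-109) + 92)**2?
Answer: 40401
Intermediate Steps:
(-1*(-109) + 92)**2 = (109 + 92)**2 = 201**2 = 40401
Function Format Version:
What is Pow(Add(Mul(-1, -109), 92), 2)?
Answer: 40401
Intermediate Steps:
Pow(Add(Mul(-1, -109), 92), 2) = Pow(Add(109, 92), 2) = Pow(201, 2) = 40401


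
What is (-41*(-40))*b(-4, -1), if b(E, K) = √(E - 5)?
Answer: 4920*I ≈ 4920.0*I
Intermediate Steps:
b(E, K) = √(-5 + E)
(-41*(-40))*b(-4, -1) = (-41*(-40))*√(-5 - 4) = 1640*√(-9) = 1640*(3*I) = 4920*I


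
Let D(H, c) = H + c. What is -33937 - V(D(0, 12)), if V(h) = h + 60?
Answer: -34009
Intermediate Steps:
V(h) = 60 + h
-33937 - V(D(0, 12)) = -33937 - (60 + (0 + 12)) = -33937 - (60 + 12) = -33937 - 1*72 = -33937 - 72 = -34009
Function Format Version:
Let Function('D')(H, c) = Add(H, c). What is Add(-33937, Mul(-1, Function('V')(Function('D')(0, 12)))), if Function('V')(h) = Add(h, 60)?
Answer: -34009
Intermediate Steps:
Function('V')(h) = Add(60, h)
Add(-33937, Mul(-1, Function('V')(Function('D')(0, 12)))) = Add(-33937, Mul(-1, Add(60, Add(0, 12)))) = Add(-33937, Mul(-1, Add(60, 12))) = Add(-33937, Mul(-1, 72)) = Add(-33937, -72) = -34009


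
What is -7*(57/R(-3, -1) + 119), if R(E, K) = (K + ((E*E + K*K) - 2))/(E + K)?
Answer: -605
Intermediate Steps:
R(E, K) = (-2 + K + E² + K²)/(E + K) (R(E, K) = (K + ((E² + K²) - 2))/(E + K) = (K + (-2 + E² + K²))/(E + K) = (-2 + K + E² + K²)/(E + K))
-7*(57/R(-3, -1) + 119) = -7*(57/(((-2 - 1 + (-3)² + (-1)²)/(-3 - 1))) + 119) = -7*(57/(((-2 - 1 + 9 + 1)/(-4))) + 119) = -7*(57/((-¼*7)) + 119) = -7*(57/(-7/4) + 119) = -7*(57*(-4/7) + 119) = -7*(-228/7 + 119) = -7*605/7 = -605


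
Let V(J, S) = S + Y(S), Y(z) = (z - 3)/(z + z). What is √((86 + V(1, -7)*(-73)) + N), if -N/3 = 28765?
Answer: I*√4201757/7 ≈ 292.83*I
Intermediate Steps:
N = -86295 (N = -3*28765 = -86295)
Y(z) = (-3 + z)/(2*z) (Y(z) = (-3 + z)/((2*z)) = (-3 + z)*(1/(2*z)) = (-3 + z)/(2*z))
V(J, S) = S + (-3 + S)/(2*S)
√((86 + V(1, -7)*(-73)) + N) = √((86 + (½ - 7 - 3/2/(-7))*(-73)) - 86295) = √((86 + (½ - 7 - 3/2*(-⅐))*(-73)) - 86295) = √((86 + (½ - 7 + 3/14)*(-73)) - 86295) = √((86 - 44/7*(-73)) - 86295) = √((86 + 3212/7) - 86295) = √(3814/7 - 86295) = √(-600251/7) = I*√4201757/7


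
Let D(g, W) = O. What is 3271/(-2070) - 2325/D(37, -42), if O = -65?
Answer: 920027/26910 ≈ 34.189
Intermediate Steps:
D(g, W) = -65
3271/(-2070) - 2325/D(37, -42) = 3271/(-2070) - 2325/(-65) = 3271*(-1/2070) - 2325*(-1/65) = -3271/2070 + 465/13 = 920027/26910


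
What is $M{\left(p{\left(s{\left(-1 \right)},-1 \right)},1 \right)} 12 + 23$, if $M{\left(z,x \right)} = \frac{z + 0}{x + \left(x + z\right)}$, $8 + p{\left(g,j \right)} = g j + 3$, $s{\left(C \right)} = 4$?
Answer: $\frac{269}{7} \approx 38.429$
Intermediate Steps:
$p{\left(g,j \right)} = -5 + g j$ ($p{\left(g,j \right)} = -8 + \left(g j + 3\right) = -8 + \left(3 + g j\right) = -5 + g j$)
$M{\left(z,x \right)} = \frac{z}{z + 2 x}$
$M{\left(p{\left(s{\left(-1 \right)},-1 \right)},1 \right)} 12 + 23 = \frac{-5 + 4 \left(-1\right)}{\left(-5 + 4 \left(-1\right)\right) + 2 \cdot 1} \cdot 12 + 23 = \frac{-5 - 4}{\left(-5 - 4\right) + 2} \cdot 12 + 23 = - \frac{9}{-9 + 2} \cdot 12 + 23 = - \frac{9}{-7} \cdot 12 + 23 = \left(-9\right) \left(- \frac{1}{7}\right) 12 + 23 = \frac{9}{7} \cdot 12 + 23 = \frac{108}{7} + 23 = \frac{269}{7}$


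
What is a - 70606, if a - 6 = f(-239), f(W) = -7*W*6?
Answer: -60562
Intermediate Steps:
f(W) = -42*W
a = 10044 (a = 6 - 42*(-239) = 6 + 10038 = 10044)
a - 70606 = 10044 - 70606 = -60562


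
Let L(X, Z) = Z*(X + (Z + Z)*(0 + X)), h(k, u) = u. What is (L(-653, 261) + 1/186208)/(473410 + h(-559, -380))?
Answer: -16597921757471/88081970240 ≈ -188.44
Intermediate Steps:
L(X, Z) = Z*(X + 2*X*Z) (L(X, Z) = Z*(X + (2*Z)*X) = Z*(X + 2*X*Z))
(L(-653, 261) + 1/186208)/(473410 + h(-559, -380)) = (-653*261*(1 + 2*261) + 1/186208)/(473410 - 380) = (-653*261*(1 + 522) + 1/186208)/473030 = (-653*261*523 + 1/186208)*(1/473030) = (-89136459 + 1/186208)*(1/473030) = -16597921757471/186208*1/473030 = -16597921757471/88081970240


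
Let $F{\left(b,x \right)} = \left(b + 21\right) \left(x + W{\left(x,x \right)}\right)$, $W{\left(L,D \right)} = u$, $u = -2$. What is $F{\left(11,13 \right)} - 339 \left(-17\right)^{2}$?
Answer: $-97619$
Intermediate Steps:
$W{\left(L,D \right)} = -2$
$F{\left(b,x \right)} = \left(-2 + x\right) \left(21 + b\right)$ ($F{\left(b,x \right)} = \left(b + 21\right) \left(x - 2\right) = \left(21 + b\right) \left(-2 + x\right) = \left(-2 + x\right) \left(21 + b\right)$)
$F{\left(11,13 \right)} - 339 \left(-17\right)^{2} = \left(-42 - 22 + 21 \cdot 13 + 11 \cdot 13\right) - 339 \left(-17\right)^{2} = \left(-42 - 22 + 273 + 143\right) - 97971 = 352 - 97971 = -97619$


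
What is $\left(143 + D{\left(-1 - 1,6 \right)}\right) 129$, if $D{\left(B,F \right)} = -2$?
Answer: $18189$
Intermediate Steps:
$\left(143 + D{\left(-1 - 1,6 \right)}\right) 129 = \left(143 - 2\right) 129 = 141 \cdot 129 = 18189$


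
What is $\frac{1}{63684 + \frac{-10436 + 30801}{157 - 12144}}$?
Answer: $\frac{11987}{763359743} \approx 1.5703 \cdot 10^{-5}$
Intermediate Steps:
$\frac{1}{63684 + \frac{-10436 + 30801}{157 - 12144}} = \frac{1}{63684 + \frac{20365}{-11987}} = \frac{1}{63684 + 20365 \left(- \frac{1}{11987}\right)} = \frac{1}{63684 - \frac{20365}{11987}} = \frac{1}{\frac{763359743}{11987}} = \frac{11987}{763359743}$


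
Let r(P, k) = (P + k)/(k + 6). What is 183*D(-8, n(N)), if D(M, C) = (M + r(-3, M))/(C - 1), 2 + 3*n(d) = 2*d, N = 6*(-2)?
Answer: 2745/58 ≈ 47.328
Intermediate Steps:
r(P, k) = (P + k)/(6 + k)
N = -12
n(d) = -2/3 + 2*d/3 (n(d) = -2/3 + (2*d)/3 = -2/3 + 2*d/3)
D(M, C) = (M + (-3 + M)/(6 + M))/(-1 + C) (D(M, C) = (M + (-3 + M)/(6 + M))/(C - 1) = (M + (-3 + M)/(6 + M))/(-1 + C))
183*D(-8, n(N)) = 183*((-3 - 8 - 8*(6 - 8))/((-1 + (-2/3 + (2/3)*(-12)))*(6 - 8))) = 183*((-3 - 8 - 8*(-2))/(-1 + (-2/3 - 8)*(-2))) = 183*(-1/2*(-3 - 8 + 16)/(-1 - 26/3)) = 183*(-1/2*5/(-29/3)) = 183*(-3/29*(-1/2)*5) = 183*(15/58) = 2745/58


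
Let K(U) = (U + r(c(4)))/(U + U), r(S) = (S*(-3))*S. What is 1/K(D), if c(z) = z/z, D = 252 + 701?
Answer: 953/475 ≈ 2.0063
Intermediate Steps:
D = 953
c(z) = 1
r(S) = -3*S**2 (r(S) = (-3*S)*S = -3*S**2)
K(U) = (-3 + U)/(2*U) (K(U) = (U - 3*1**2)/(U + U) = (U - 3*1)/((2*U)) = (U - 3)*(1/(2*U)) = (-3 + U)*(1/(2*U)) = (-3 + U)/(2*U))
1/K(D) = 1/((1/2)*(-3 + 953)/953) = 1/((1/2)*(1/953)*950) = 1/(475/953) = 953/475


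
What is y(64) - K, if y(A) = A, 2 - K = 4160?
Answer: 4222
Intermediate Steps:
K = -4158 (K = 2 - 1*4160 = 2 - 4160 = -4158)
y(64) - K = 64 - 1*(-4158) = 64 + 4158 = 4222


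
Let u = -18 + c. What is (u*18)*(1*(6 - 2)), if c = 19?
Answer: 72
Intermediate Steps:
u = 1 (u = -18 + 19 = 1)
(u*18)*(1*(6 - 2)) = (1*18)*(1*(6 - 2)) = 18*(1*4) = 18*4 = 72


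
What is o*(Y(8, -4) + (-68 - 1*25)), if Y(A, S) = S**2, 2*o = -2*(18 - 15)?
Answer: 231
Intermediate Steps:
o = -3 (o = (-2*(18 - 15))/2 = (-2*3)/2 = (1/2)*(-6) = -3)
o*(Y(8, -4) + (-68 - 1*25)) = -3*((-4)**2 + (-68 - 1*25)) = -3*(16 + (-68 - 25)) = -3*(16 - 93) = -3*(-77) = 231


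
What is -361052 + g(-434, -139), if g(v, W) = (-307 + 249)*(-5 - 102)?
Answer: -354846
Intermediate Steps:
g(v, W) = 6206 (g(v, W) = -58*(-107) = 6206)
-361052 + g(-434, -139) = -361052 + 6206 = -354846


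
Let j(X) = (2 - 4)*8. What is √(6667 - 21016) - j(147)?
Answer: 16 + I*√14349 ≈ 16.0 + 119.79*I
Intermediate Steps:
j(X) = -16 (j(X) = -2*8 = -16)
√(6667 - 21016) - j(147) = √(6667 - 21016) - 1*(-16) = √(-14349) + 16 = I*√14349 + 16 = 16 + I*√14349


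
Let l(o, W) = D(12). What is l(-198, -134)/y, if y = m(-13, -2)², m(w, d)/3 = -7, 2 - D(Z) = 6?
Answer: -4/441 ≈ -0.0090703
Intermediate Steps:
D(Z) = -4 (D(Z) = 2 - 1*6 = 2 - 6 = -4)
m(w, d) = -21 (m(w, d) = 3*(-7) = -21)
l(o, W) = -4
y = 441 (y = (-21)² = 441)
l(-198, -134)/y = -4/441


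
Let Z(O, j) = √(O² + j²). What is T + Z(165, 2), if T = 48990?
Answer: 48990 + √27229 ≈ 49155.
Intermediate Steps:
T + Z(165, 2) = 48990 + √(165² + 2²) = 48990 + √(27225 + 4) = 48990 + √27229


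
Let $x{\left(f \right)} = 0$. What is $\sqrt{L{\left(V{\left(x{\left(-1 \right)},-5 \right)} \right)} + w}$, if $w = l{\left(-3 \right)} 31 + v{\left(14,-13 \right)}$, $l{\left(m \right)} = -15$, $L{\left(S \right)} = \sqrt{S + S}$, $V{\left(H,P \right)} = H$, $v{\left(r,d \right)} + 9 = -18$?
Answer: $2 i \sqrt{123} \approx 22.181 i$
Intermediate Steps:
$v{\left(r,d \right)} = -27$ ($v{\left(r,d \right)} = -9 - 18 = -27$)
$L{\left(S \right)} = \sqrt{2} \sqrt{S}$ ($L{\left(S \right)} = \sqrt{2 S} = \sqrt{2} \sqrt{S}$)
$w = -492$ ($w = \left(-15\right) 31 - 27 = -465 - 27 = -492$)
$\sqrt{L{\left(V{\left(x{\left(-1 \right)},-5 \right)} \right)} + w} = \sqrt{\sqrt{2} \sqrt{0} - 492} = \sqrt{\sqrt{2} \cdot 0 - 492} = \sqrt{0 - 492} = \sqrt{-492} = 2 i \sqrt{123}$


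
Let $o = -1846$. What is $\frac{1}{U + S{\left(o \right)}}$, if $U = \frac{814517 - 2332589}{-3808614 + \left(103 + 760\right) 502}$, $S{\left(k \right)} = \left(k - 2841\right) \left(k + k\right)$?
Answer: $\frac{843847}{14602269781706} \approx 5.7789 \cdot 10^{-8}$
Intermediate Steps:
$S{\left(k \right)} = 2 k \left(-2841 + k\right)$ ($S{\left(k \right)} = \left(-2841 + k\right) 2 k = 2 k \left(-2841 + k\right)$)
$U = \frac{379518}{843847}$ ($U = - \frac{1518072}{-3808614 + 863 \cdot 502} = - \frac{1518072}{-3808614 + 433226} = - \frac{1518072}{-3375388} = \left(-1518072\right) \left(- \frac{1}{3375388}\right) = \frac{379518}{843847} \approx 0.44975$)
$\frac{1}{U + S{\left(o \right)}} = \frac{1}{\frac{379518}{843847} + 2 \left(-1846\right) \left(-2841 - 1846\right)} = \frac{1}{\frac{379518}{843847} + 2 \left(-1846\right) \left(-4687\right)} = \frac{1}{\frac{379518}{843847} + 17304404} = \frac{1}{\frac{14602269781706}{843847}} = \frac{843847}{14602269781706}$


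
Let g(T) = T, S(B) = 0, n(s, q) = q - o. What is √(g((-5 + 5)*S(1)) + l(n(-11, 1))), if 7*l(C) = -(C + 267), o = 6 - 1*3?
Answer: I*√1855/7 ≈ 6.1528*I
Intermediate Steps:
o = 3 (o = 6 - 3 = 3)
n(s, q) = -3 + q (n(s, q) = q - 1*3 = q - 3 = -3 + q)
l(C) = -267/7 - C/7 (l(C) = (-(C + 267))/7 = (-(267 + C))/7 = (-267 - C)/7 = -267/7 - C/7)
√(g((-5 + 5)*S(1)) + l(n(-11, 1))) = √((-5 + 5)*0 + (-267/7 - (-3 + 1)/7)) = √(0*0 + (-267/7 - ⅐*(-2))) = √(0 + (-267/7 + 2/7)) = √(0 - 265/7) = √(-265/7) = I*√1855/7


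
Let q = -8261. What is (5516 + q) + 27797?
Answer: 25052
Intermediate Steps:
(5516 + q) + 27797 = (5516 - 8261) + 27797 = -2745 + 27797 = 25052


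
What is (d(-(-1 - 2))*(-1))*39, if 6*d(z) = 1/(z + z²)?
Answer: -13/24 ≈ -0.54167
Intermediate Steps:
d(z) = 1/(6*(z + z²))
(d(-(-1 - 2))*(-1))*39 = ((1/(6*((-(-1 - 2)))*(1 - (-1 - 2))))*(-1))*39 = ((1/(6*((-1*(-3)))*(1 - 1*(-3))))*(-1))*39 = (((⅙)/(3*(1 + 3)))*(-1))*39 = (((⅙)*(⅓)/4)*(-1))*39 = (((⅙)*(⅓)*(¼))*(-1))*39 = ((1/72)*(-1))*39 = -1/72*39 = -13/24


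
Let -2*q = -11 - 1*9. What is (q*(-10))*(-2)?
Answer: 200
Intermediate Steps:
q = 10 (q = -(-11 - 1*9)/2 = -(-11 - 9)/2 = -½*(-20) = 10)
(q*(-10))*(-2) = (10*(-10))*(-2) = -100*(-2) = 200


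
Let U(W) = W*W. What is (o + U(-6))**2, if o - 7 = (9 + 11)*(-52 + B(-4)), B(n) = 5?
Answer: 804609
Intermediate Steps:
U(W) = W**2
o = -933 (o = 7 + (9 + 11)*(-52 + 5) = 7 + 20*(-47) = 7 - 940 = -933)
(o + U(-6))**2 = (-933 + (-6)**2)**2 = (-933 + 36)**2 = (-897)**2 = 804609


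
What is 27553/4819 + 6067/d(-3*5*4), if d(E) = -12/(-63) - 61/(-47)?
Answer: 28897269008/7079111 ≈ 4082.0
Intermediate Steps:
d(E) = 1469/987 (d(E) = -12*(-1/63) - 61*(-1/47) = 4/21 + 61/47 = 1469/987)
27553/4819 + 6067/d(-3*5*4) = 27553/4819 + 6067/(1469/987) = 27553*(1/4819) + 6067*(987/1469) = 27553/4819 + 5988129/1469 = 28897269008/7079111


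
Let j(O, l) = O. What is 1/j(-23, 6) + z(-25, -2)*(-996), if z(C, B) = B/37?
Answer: 45779/851 ≈ 53.794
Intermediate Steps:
z(C, B) = B/37 (z(C, B) = B*(1/37) = B/37)
1/j(-23, 6) + z(-25, -2)*(-996) = 1/(-23) + ((1/37)*(-2))*(-996) = -1/23 - 2/37*(-996) = -1/23 + 1992/37 = 45779/851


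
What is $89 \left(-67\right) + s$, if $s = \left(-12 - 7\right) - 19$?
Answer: $-6001$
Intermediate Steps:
$s = -38$ ($s = -19 - 19 = -38$)
$89 \left(-67\right) + s = 89 \left(-67\right) - 38 = -5963 - 38 = -6001$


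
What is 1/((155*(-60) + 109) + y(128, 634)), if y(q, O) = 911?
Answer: -1/8280 ≈ -0.00012077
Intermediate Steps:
1/((155*(-60) + 109) + y(128, 634)) = 1/((155*(-60) + 109) + 911) = 1/((-9300 + 109) + 911) = 1/(-9191 + 911) = 1/(-8280) = -1/8280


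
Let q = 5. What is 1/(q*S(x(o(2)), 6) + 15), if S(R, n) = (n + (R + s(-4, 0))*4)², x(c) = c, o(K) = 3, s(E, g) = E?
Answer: 1/35 ≈ 0.028571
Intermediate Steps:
S(R, n) = (-16 + n + 4*R)² (S(R, n) = (n + (R - 4)*4)² = (n + (-4 + R)*4)² = (n + (-16 + 4*R))² = (-16 + n + 4*R)²)
1/(q*S(x(o(2)), 6) + 15) = 1/(5*(-16 + 6 + 4*3)² + 15) = 1/(5*(-16 + 6 + 12)² + 15) = 1/(5*2² + 15) = 1/(5*4 + 15) = 1/(20 + 15) = 1/35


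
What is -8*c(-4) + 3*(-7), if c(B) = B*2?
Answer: 43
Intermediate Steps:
c(B) = 2*B
-8*c(-4) + 3*(-7) = -16*(-4) + 3*(-7) = -8*(-8) - 21 = 64 - 21 = 43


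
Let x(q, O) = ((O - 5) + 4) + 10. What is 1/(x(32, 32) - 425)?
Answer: -1/384 ≈ -0.0026042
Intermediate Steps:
x(q, O) = 9 + O (x(q, O) = ((-5 + O) + 4) + 10 = (-1 + O) + 10 = 9 + O)
1/(x(32, 32) - 425) = 1/((9 + 32) - 425) = 1/(41 - 425) = 1/(-384) = -1/384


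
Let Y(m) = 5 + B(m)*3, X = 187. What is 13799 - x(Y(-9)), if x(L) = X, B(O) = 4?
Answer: 13612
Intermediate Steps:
Y(m) = 17 (Y(m) = 5 + 4*3 = 5 + 12 = 17)
x(L) = 187
13799 - x(Y(-9)) = 13799 - 1*187 = 13799 - 187 = 13612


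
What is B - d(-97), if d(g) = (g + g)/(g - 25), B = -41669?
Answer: -2541906/61 ≈ -41671.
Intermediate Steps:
d(g) = 2*g/(-25 + g) (d(g) = (2*g)/(-25 + g) = 2*g/(-25 + g))
B - d(-97) = -41669 - 2*(-97)/(-25 - 97) = -41669 - 2*(-97)/(-122) = -41669 - 2*(-97)*(-1)/122 = -41669 - 1*97/61 = -41669 - 97/61 = -2541906/61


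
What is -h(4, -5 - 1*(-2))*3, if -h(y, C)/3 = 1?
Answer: 9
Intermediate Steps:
h(y, C) = -3 (h(y, C) = -3*1 = -3)
-h(4, -5 - 1*(-2))*3 = -1*(-3)*3 = 3*3 = 9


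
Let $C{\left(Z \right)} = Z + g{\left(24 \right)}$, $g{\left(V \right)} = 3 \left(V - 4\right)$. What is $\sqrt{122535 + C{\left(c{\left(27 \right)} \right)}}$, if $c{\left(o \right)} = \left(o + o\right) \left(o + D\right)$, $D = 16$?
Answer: $\sqrt{124917} \approx 353.44$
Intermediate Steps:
$g{\left(V \right)} = -12 + 3 V$ ($g{\left(V \right)} = 3 \left(-4 + V\right) = -12 + 3 V$)
$c{\left(o \right)} = 2 o \left(16 + o\right)$ ($c{\left(o \right)} = \left(o + o\right) \left(o + 16\right) = 2 o \left(16 + o\right)$)
$C{\left(Z \right)} = 60 + Z$ ($C{\left(Z \right)} = Z + \left(-12 + 3 \cdot 24\right) = Z + \left(-12 + 72\right) = Z + 60 = 60 + Z$)
$\sqrt{122535 + C{\left(c{\left(27 \right)} \right)}} = \sqrt{122535 + \left(60 + 2 \cdot 27 \left(16 + 27\right)\right)} = \sqrt{122535 + \left(60 + 2 \cdot 27 \cdot 43\right)} = \sqrt{122535 + \left(60 + 2322\right)} = \sqrt{122535 + 2382} = \sqrt{124917}$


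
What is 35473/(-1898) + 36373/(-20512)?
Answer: -398329065/19465888 ≈ -20.463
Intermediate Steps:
35473/(-1898) + 36373/(-20512) = 35473*(-1/1898) + 36373*(-1/20512) = -35473/1898 - 36373/20512 = -398329065/19465888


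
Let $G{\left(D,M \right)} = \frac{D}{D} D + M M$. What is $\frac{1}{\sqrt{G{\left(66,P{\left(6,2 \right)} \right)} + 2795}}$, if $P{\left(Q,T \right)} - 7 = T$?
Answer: $\frac{\sqrt{2942}}{2942} \approx 0.018437$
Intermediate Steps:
$P{\left(Q,T \right)} = 7 + T$
$G{\left(D,M \right)} = D + M^{2}$ ($G{\left(D,M \right)} = 1 D + M^{2} = D + M^{2}$)
$\frac{1}{\sqrt{G{\left(66,P{\left(6,2 \right)} \right)} + 2795}} = \frac{1}{\sqrt{\left(66 + \left(7 + 2\right)^{2}\right) + 2795}} = \frac{1}{\sqrt{\left(66 + 9^{2}\right) + 2795}} = \frac{1}{\sqrt{\left(66 + 81\right) + 2795}} = \frac{1}{\sqrt{147 + 2795}} = \frac{1}{\sqrt{2942}} = \frac{\sqrt{2942}}{2942}$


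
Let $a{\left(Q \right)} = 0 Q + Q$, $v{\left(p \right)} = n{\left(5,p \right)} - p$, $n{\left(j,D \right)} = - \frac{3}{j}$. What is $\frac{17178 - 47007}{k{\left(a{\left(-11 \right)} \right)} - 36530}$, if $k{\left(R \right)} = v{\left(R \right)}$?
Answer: $\frac{49715}{60866} \approx 0.81679$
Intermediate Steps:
$v{\left(p \right)} = - \frac{3}{5} - p$
$a{\left(Q \right)} = Q$ ($a{\left(Q \right)} = 0 + Q = Q$)
$k{\left(R \right)} = - \frac{3}{5} - R$
$\frac{17178 - 47007}{k{\left(a{\left(-11 \right)} \right)} - 36530} = \frac{17178 - 47007}{\left(- \frac{3}{5} - -11\right) - 36530} = - \frac{29829}{\left(- \frac{3}{5} + 11\right) - 36530} = - \frac{29829}{\frac{52}{5} - 36530} = - \frac{29829}{- \frac{182598}{5}} = \left(-29829\right) \left(- \frac{5}{182598}\right) = \frac{49715}{60866}$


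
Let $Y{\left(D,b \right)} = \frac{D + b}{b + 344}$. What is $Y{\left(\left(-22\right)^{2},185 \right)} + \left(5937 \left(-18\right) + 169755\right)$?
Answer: $\frac{33268950}{529} \approx 62890.0$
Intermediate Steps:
$Y{\left(D,b \right)} = \frac{D + b}{344 + b}$
$Y{\left(\left(-22\right)^{2},185 \right)} + \left(5937 \left(-18\right) + 169755\right) = \frac{\left(-22\right)^{2} + 185}{344 + 185} + \left(5937 \left(-18\right) + 169755\right) = \frac{484 + 185}{529} + \left(-106866 + 169755\right) = \frac{1}{529} \cdot 669 + 62889 = \frac{669}{529} + 62889 = \frac{33268950}{529}$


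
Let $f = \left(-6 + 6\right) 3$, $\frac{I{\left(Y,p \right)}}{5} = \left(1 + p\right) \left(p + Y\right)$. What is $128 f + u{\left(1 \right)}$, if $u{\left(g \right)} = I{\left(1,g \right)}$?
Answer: $20$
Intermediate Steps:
$I{\left(Y,p \right)} = 5 \left(1 + p\right) \left(Y + p\right)$ ($I{\left(Y,p \right)} = 5 \left(1 + p\right) \left(p + Y\right) = 5 \left(1 + p\right) \left(Y + p\right)$)
$u{\left(g \right)} = 5 + 5 g^{2} + 10 g$ ($u{\left(g \right)} = 5 \cdot 1 + 5 g + 5 g^{2} + 5 \cdot 1 g = 5 + 5 g + 5 g^{2} + 5 g = 5 + 5 g^{2} + 10 g$)
$f = 0$ ($f = 0 \cdot 3 = 0$)
$128 f + u{\left(1 \right)} = 128 \cdot 0 + \left(5 + 5 \cdot 1^{2} + 10 \cdot 1\right) = 0 + \left(5 + 5 \cdot 1 + 10\right) = 0 + \left(5 + 5 + 10\right) = 0 + 20 = 20$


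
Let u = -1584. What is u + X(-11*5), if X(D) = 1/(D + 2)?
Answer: -83953/53 ≈ -1584.0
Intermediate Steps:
X(D) = 1/(2 + D)
u + X(-11*5) = -1584 + 1/(2 - 11*5) = -1584 + 1/(2 - 55) = -1584 + 1/(-53) = -1584 - 1/53 = -83953/53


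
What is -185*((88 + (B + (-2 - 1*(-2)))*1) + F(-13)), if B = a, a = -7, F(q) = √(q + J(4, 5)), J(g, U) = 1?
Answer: -14985 - 370*I*√3 ≈ -14985.0 - 640.86*I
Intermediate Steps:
F(q) = √(1 + q) (F(q) = √(q + 1) = √(1 + q))
B = -7
-185*((88 + (B + (-2 - 1*(-2)))*1) + F(-13)) = -185*((88 + (-7 + (-2 - 1*(-2)))*1) + √(1 - 13)) = -185*((88 + (-7 + (-2 + 2))*1) + √(-12)) = -185*((88 + (-7 + 0)*1) + 2*I*√3) = -185*((88 - 7*1) + 2*I*√3) = -185*((88 - 7) + 2*I*√3) = -185*(81 + 2*I*√3) = -14985 - 370*I*√3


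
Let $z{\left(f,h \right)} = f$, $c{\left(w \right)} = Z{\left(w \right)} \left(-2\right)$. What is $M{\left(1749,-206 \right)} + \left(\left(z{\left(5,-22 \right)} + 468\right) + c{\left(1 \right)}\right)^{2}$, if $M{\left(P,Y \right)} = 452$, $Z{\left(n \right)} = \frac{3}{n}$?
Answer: $218541$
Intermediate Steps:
$c{\left(w \right)} = - \frac{6}{w}$ ($c{\left(w \right)} = \frac{3}{w} \left(-2\right) = - \frac{6}{w}$)
$M{\left(1749,-206 \right)} + \left(\left(z{\left(5,-22 \right)} + 468\right) + c{\left(1 \right)}\right)^{2} = 452 + \left(\left(5 + 468\right) - \frac{6}{1}\right)^{2} = 452 + \left(473 - 6\right)^{2} = 452 + 467^{2} = 452 + 218089 = 218541$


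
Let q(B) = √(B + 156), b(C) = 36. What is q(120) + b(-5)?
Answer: 36 + 2*√69 ≈ 52.613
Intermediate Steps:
q(B) = √(156 + B)
q(120) + b(-5) = √(156 + 120) + 36 = √276 + 36 = 2*√69 + 36 = 36 + 2*√69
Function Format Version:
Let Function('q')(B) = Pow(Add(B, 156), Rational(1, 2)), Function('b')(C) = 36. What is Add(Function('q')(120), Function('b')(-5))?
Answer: Add(36, Mul(2, Pow(69, Rational(1, 2)))) ≈ 52.613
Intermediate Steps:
Function('q')(B) = Pow(Add(156, B), Rational(1, 2))
Add(Function('q')(120), Function('b')(-5)) = Add(Pow(Add(156, 120), Rational(1, 2)), 36) = Add(Pow(276, Rational(1, 2)), 36) = Add(Mul(2, Pow(69, Rational(1, 2))), 36) = Add(36, Mul(2, Pow(69, Rational(1, 2))))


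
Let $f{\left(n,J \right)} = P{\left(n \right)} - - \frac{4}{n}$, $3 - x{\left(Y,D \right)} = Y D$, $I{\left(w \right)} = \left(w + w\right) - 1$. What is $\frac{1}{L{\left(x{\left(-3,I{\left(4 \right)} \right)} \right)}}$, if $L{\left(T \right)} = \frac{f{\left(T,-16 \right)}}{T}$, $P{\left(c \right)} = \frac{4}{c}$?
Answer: $72$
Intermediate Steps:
$I{\left(w \right)} = -1 + 2 w$ ($I{\left(w \right)} = 2 w - 1 = -1 + 2 w$)
$x{\left(Y,D \right)} = 3 - D Y$ ($x{\left(Y,D \right)} = 3 - Y D = 3 - D Y$)
$f{\left(n,J \right)} = \frac{8}{n}$ ($f{\left(n,J \right)} = \frac{4}{n} - - \frac{4}{n} = \frac{4}{n} + \frac{4}{n} = \frac{8}{n}$)
$L{\left(T \right)} = \frac{8}{T^{2}}$ ($L{\left(T \right)} = \frac{8 \frac{1}{T}}{T} = \frac{8}{T^{2}}$)
$\frac{1}{L{\left(x{\left(-3,I{\left(4 \right)} \right)} \right)}} = \frac{1}{8 \frac{1}{\left(3 - \left(-1 + 2 \cdot 4\right) \left(-3\right)\right)^{2}}} = \frac{1}{8 \frac{1}{\left(3 - \left(-1 + 8\right) \left(-3\right)\right)^{2}}} = \frac{1}{8 \frac{1}{\left(3 - 7 \left(-3\right)\right)^{2}}} = \frac{1}{8 \frac{1}{\left(3 + 21\right)^{2}}} = \frac{1}{8 \cdot \frac{1}{576}} = \frac{1}{\frac{1}{72}} = 72$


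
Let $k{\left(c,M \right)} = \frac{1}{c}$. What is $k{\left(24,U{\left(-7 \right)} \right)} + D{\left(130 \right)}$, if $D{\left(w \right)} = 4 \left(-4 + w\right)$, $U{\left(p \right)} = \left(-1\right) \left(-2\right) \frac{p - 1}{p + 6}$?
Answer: $\frac{12097}{24} \approx 504.04$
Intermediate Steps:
$U{\left(p \right)} = \frac{2 \left(-1 + p\right)}{6 + p}$ ($U{\left(p \right)} = 2 \frac{-1 + p}{6 + p} = \frac{2 \left(-1 + p\right)}{6 + p}$)
$D{\left(w \right)} = -16 + 4 w$
$k{\left(24,U{\left(-7 \right)} \right)} + D{\left(130 \right)} = \frac{1}{24} + \left(-16 + 4 \cdot 130\right) = \frac{1}{24} + \left(-16 + 520\right) = \frac{1}{24} + 504 = \frac{12097}{24}$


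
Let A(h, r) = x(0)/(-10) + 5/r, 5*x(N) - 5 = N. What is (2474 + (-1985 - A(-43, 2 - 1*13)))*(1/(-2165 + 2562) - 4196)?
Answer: -89705588161/43670 ≈ -2.0542e+6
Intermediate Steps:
x(N) = 1 + N/5
A(h, r) = -⅒ + 5/r (A(h, r) = (1 + (⅕)*0)/(-10) + 5/r = (1 + 0)*(-⅒) + 5/r = 1*(-⅒) + 5/r = -⅒ + 5/r)
(2474 + (-1985 - A(-43, 2 - 1*13)))*(1/(-2165 + 2562) - 4196) = (2474 + (-1985 - (50 - (2 - 1*13))/(10*(2 - 1*13))))*(1/(-2165 + 2562) - 4196) = (2474 + (-1985 - (50 - (2 - 13))/(10*(2 - 13))))*(1/397 - 4196) = (2474 + (-1985 - (50 - 1*(-11))/(10*(-11))))*(1/397 - 4196) = (2474 + (-1985 - (-1)*(50 + 11)/(10*11)))*(-1665811/397) = (2474 + (-1985 - (-1)*61/(10*11)))*(-1665811/397) = (2474 + (-1985 - 1*(-61/110)))*(-1665811/397) = (2474 + (-1985 + 61/110))*(-1665811/397) = (2474 - 218289/110)*(-1665811/397) = (53851/110)*(-1665811/397) = -89705588161/43670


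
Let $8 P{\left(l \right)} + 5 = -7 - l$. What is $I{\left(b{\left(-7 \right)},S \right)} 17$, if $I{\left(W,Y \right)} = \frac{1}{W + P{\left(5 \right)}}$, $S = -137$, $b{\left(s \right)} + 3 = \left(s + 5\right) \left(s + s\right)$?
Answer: $\frac{136}{183} \approx 0.74317$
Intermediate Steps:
$b{\left(s \right)} = -3 + 2 s \left(5 + s\right)$ ($b{\left(s \right)} = -3 + \left(s + 5\right) \left(s + s\right) = -3 + \left(5 + s\right) 2 s = -3 + 2 s \left(5 + s\right)$)
$P{\left(l \right)} = - \frac{3}{2} - \frac{l}{8}$ ($P{\left(l \right)} = - \frac{5}{8} + \frac{-7 - l}{8} = - \frac{5}{8} - \left(\frac{7}{8} + \frac{l}{8}\right) = - \frac{3}{2} - \frac{l}{8}$)
$I{\left(W,Y \right)} = \frac{1}{- \frac{17}{8} + W}$ ($I{\left(W,Y \right)} = \frac{1}{W - \frac{17}{8}} = \frac{1}{- \frac{17}{8} + W}$)
$I{\left(b{\left(-7 \right)},S \right)} 17 = \frac{8}{-17 + 8 \left(-3 + 2 \left(-7\right)^{2} + 10 \left(-7\right)\right)} 17 = \frac{8}{-17 + 8 \left(-3 + 2 \cdot 49 - 70\right)} 17 = \frac{8}{-17 + 8 \left(-3 + 98 - 70\right)} 17 = \frac{8}{-17 + 8 \cdot 25} \cdot 17 = \frac{8}{-17 + 200} \cdot 17 = \frac{8}{183} \cdot 17 = \frac{136}{183}$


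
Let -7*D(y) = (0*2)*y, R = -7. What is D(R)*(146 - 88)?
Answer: 0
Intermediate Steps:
D(y) = 0 (D(y) = -0*2*y/7 = -0*y = -⅐*0 = 0)
D(R)*(146 - 88) = 0*(146 - 88) = 0*58 = 0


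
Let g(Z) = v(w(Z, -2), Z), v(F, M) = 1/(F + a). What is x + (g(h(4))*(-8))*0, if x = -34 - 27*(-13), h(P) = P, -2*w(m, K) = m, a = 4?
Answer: 317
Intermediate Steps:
w(m, K) = -m/2
v(F, M) = 1/(4 + F) (v(F, M) = 1/(F + 4) = 1/(4 + F))
g(Z) = 1/(4 - Z/2)
x = 317 (x = -34 + 351 = 317)
x + (g(h(4))*(-8))*0 = 317 + (-2/(-8 + 4)*(-8))*0 = 317 + (-2/(-4)*(-8))*0 = 317 + (-2*(-¼)*(-8))*0 = 317 + ((½)*(-8))*0 = 317 - 4*0 = 317 + 0 = 317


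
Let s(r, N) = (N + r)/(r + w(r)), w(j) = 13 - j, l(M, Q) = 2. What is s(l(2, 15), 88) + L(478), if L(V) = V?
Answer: 6304/13 ≈ 484.92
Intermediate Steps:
s(r, N) = N/13 + r/13 (s(r, N) = (N + r)/(r + (13 - r)) = (N + r)/13 = (N + r)*(1/13) = N/13 + r/13)
s(l(2, 15), 88) + L(478) = ((1/13)*88 + (1/13)*2) + 478 = (88/13 + 2/13) + 478 = 90/13 + 478 = 6304/13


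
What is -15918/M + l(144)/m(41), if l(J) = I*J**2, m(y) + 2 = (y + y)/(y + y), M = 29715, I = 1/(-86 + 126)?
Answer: -734294/1415 ≈ -518.94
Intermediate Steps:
I = 1/40 ≈ 0.025000
m(y) = -1 (m(y) = -2 + (y + y)/(y + y) = -2 + (2*y)/((2*y)) = -2 + (2*y)*(1/(2*y)) = -2 + 1 = -1)
l(J) = J**2/40
-15918/M + l(144)/m(41) = -15918/29715 + ((1/40)*144**2)/(-1) = -15918*1/29715 + ((1/40)*20736)*(-1) = -758/1415 + (2592/5)*(-1) = -758/1415 - 2592/5 = -734294/1415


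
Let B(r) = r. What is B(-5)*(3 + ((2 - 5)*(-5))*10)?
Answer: -765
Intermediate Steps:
B(-5)*(3 + ((2 - 5)*(-5))*10) = -5*(3 + ((2 - 5)*(-5))*10) = -5*(3 - 3*(-5)*10) = -5*(3 + 15*10) = -5*(3 + 150) = -5*153 = -765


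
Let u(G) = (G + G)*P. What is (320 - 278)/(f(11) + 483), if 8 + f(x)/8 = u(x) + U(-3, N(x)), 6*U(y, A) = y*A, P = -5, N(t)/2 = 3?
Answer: -42/485 ≈ -0.086598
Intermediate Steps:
N(t) = 6 (N(t) = 2*3 = 6)
U(y, A) = A*y/6 (U(y, A) = (y*A)/6 = (A*y)/6 = A*y/6)
u(G) = -10*G (u(G) = (G + G)*(-5) = (2*G)*(-5) = -10*G)
f(x) = -88 - 80*x (f(x) = -64 + 8*(-10*x + (1/6)*6*(-3)) = -64 + 8*(-10*x - 3) = -64 + 8*(-3 - 10*x) = -64 + (-24 - 80*x) = -88 - 80*x)
(320 - 278)/(f(11) + 483) = (320 - 278)/((-88 - 80*11) + 483) = 42/((-88 - 880) + 483) = 42/(-968 + 483) = 42/(-485) = 42*(-1/485) = -42/485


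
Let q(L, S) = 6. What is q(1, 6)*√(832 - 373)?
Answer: 18*√51 ≈ 128.55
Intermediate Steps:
q(1, 6)*√(832 - 373) = 6*√(832 - 373) = 6*√459 = 6*(3*√51) = 18*√51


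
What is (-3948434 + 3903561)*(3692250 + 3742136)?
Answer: -333603202978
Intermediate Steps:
(-3948434 + 3903561)*(3692250 + 3742136) = -44873*7434386 = -333603202978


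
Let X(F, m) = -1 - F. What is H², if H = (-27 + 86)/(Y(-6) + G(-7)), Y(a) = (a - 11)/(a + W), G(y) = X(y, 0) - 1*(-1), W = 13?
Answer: 170569/1024 ≈ 166.57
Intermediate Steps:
G(y) = -y (G(y) = (-1 - y) - 1*(-1) = (-1 - y) + 1 = -y)
Y(a) = (-11 + a)/(13 + a) (Y(a) = (a - 11)/(a + 13) = (-11 + a)/(13 + a))
H = 413/32 (H = (-27 + 86)/((-11 - 6)/(13 - 6) - 1*(-7)) = 59/(-17/7 + 7) = 59/(32/7) = 59*(7/32) = 413/32 ≈ 12.906)
H² = (413/32)² = 170569/1024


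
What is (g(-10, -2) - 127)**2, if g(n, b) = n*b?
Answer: 11449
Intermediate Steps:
g(n, b) = b*n
(g(-10, -2) - 127)**2 = (-2*(-10) - 127)**2 = (20 - 127)**2 = (-107)**2 = 11449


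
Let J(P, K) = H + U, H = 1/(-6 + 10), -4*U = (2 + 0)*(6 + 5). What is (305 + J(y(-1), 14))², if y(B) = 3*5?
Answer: 1437601/16 ≈ 89850.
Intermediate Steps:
y(B) = 15
U = -11/2 (U = -(2 + 0)*(6 + 5)/4 = -11/2 ≈ -5.5000)
H = ¼ (H = 1/4 = ¼ ≈ 0.25000)
J(P, K) = -21/4 (J(P, K) = ¼ - 11/2 = -21/4)
(305 + J(y(-1), 14))² = (305 - 21/4)² = (1199/4)² = 1437601/16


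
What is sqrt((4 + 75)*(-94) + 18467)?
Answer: sqrt(11041) ≈ 105.08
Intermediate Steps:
sqrt((4 + 75)*(-94) + 18467) = sqrt(79*(-94) + 18467) = sqrt(-7426 + 18467) = sqrt(11041)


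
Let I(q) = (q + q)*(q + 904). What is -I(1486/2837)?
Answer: -7626550248/8048569 ≈ -947.57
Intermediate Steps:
I(q) = 2*q*(904 + q) (I(q) = (2*q)*(904 + q) = 2*q*(904 + q))
-I(1486/2837) = -2*1486/2837*(904 + 1486/2837) = -2*1486*(1/2837)*(904 + 1486*(1/2837)) = -2*1486*(904 + 1486/2837)/2837 = -2*1486*2566134/(2837*2837) = -1*7626550248/8048569 = -7626550248/8048569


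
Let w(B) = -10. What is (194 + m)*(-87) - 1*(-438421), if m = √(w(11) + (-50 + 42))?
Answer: 421543 - 261*I*√2 ≈ 4.2154e+5 - 369.11*I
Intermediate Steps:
m = 3*I*√2 (m = √(-10 + (-50 + 42)) = √(-10 - 8) = √(-18) = 3*I*√2 ≈ 4.2426*I)
(194 + m)*(-87) - 1*(-438421) = (194 + 3*I*√2)*(-87) - 1*(-438421) = (-16878 - 261*I*√2) + 438421 = 421543 - 261*I*√2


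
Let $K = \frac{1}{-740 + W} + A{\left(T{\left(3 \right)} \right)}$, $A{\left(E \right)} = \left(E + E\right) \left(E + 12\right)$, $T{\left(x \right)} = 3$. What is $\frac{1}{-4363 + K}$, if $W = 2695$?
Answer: $- \frac{1955}{8353714} \approx -0.00023403$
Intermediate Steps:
$A{\left(E \right)} = 2 E \left(12 + E\right)$
$K = \frac{175951}{1955}$ ($K = \frac{1}{-740 + 2695} + 2 \cdot 3 \left(12 + 3\right) = \frac{1}{1955} + 2 \cdot 3 \cdot 15 = \frac{1}{1955} + 90 = \frac{175951}{1955} \approx 90.0$)
$\frac{1}{-4363 + K} = \frac{1}{-4363 + \frac{175951}{1955}} = \frac{1}{- \frac{8353714}{1955}} = - \frac{1955}{8353714}$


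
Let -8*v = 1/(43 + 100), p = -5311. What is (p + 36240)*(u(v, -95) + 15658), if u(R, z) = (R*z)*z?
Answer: 553744372383/1144 ≈ 4.8404e+8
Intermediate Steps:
v = -1/1144 (v = -1/(8*(43 + 100)) = -⅛/143 = -⅛*1/143 = -1/1144 ≈ -0.00087413)
u(R, z) = R*z²
(p + 36240)*(u(v, -95) + 15658) = (-5311 + 36240)*(-1/1144*(-95)² + 15658) = 30929*(-1/1144*9025 + 15658) = 30929*(-9025/1144 + 15658) = 30929*(17903727/1144) = 553744372383/1144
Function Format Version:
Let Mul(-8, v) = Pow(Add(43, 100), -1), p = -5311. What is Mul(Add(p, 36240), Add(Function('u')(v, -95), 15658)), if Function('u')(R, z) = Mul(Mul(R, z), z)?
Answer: Rational(553744372383, 1144) ≈ 4.8404e+8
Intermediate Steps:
v = Rational(-1, 1144) (v = Mul(Rational(-1, 8), Pow(Add(43, 100), -1)) = Mul(Rational(-1, 8), Pow(143, -1)) = Mul(Rational(-1, 8), Rational(1, 143)) = Rational(-1, 1144) ≈ -0.00087413)
Function('u')(R, z) = Mul(R, Pow(z, 2))
Mul(Add(p, 36240), Add(Function('u')(v, -95), 15658)) = Mul(Add(-5311, 36240), Add(Mul(Rational(-1, 1144), Pow(-95, 2)), 15658)) = Mul(30929, Add(Mul(Rational(-1, 1144), 9025), 15658)) = Mul(30929, Add(Rational(-9025, 1144), 15658)) = Mul(30929, Rational(17903727, 1144)) = Rational(553744372383, 1144)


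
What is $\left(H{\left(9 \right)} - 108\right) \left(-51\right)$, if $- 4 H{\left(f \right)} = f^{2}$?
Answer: $\frac{26163}{4} \approx 6540.8$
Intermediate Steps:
$H{\left(f \right)} = - \frac{f^{2}}{4}$
$\left(H{\left(9 \right)} - 108\right) \left(-51\right) = \left(- \frac{9^{2}}{4} - 108\right) \left(-51\right) = \left(\left(- \frac{1}{4}\right) 81 - 108\right) \left(-51\right) = \left(- \frac{81}{4} - 108\right) \left(-51\right) = \left(- \frac{513}{4}\right) \left(-51\right) = \frac{26163}{4}$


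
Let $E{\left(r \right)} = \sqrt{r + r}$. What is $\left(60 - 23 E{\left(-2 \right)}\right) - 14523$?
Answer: $-14463 - 46 i \approx -14463.0 - 46.0 i$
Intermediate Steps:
$E{\left(r \right)} = \sqrt{2} \sqrt{r}$ ($E{\left(r \right)} = \sqrt{2 r} = \sqrt{2} \sqrt{r}$)
$\left(60 - 23 E{\left(-2 \right)}\right) - 14523 = \left(60 - 23 \sqrt{2} \sqrt{-2}\right) - 14523 = \left(60 - 23 \sqrt{2} i \sqrt{2}\right) - 14523 = \left(60 - 23 \cdot 2 i\right) - 14523 = \left(60 - 46 i\right) - 14523 = -14463 - 46 i$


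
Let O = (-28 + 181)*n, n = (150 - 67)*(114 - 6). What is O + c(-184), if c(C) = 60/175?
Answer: 48002232/35 ≈ 1.3715e+6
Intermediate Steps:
c(C) = 12/35 (c(C) = 60*(1/175) = 12/35)
n = 8964 (n = 83*108 = 8964)
O = 1371492 (O = (-28 + 181)*8964 = 153*8964 = 1371492)
O + c(-184) = 1371492 + 12/35 = 48002232/35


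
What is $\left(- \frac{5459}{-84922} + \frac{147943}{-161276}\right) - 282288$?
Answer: $- \frac{1933097194944849}{6847940236} \approx -2.8229 \cdot 10^{5}$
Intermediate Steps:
$\left(- \frac{5459}{-84922} + \frac{147943}{-161276}\right) - 282288 = \left(\left(-5459\right) \left(- \frac{1}{84922}\right) + 147943 \left(- \frac{1}{161276}\right)\right) - 282288 = \left(\frac{5459}{84922} - \frac{147943}{161276}\right) - 282288 = - \frac{5841604881}{6847940236} - 282288 = - \frac{1933097194944849}{6847940236}$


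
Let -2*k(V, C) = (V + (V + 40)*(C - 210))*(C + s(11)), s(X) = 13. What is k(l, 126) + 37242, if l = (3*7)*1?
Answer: 783801/2 ≈ 3.9190e+5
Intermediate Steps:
l = 21 (l = 21*1 = 21)
k(V, C) = -(13 + C)*(V + (-210 + C)*(40 + V))/2 (k(V, C) = -(V + (V + 40)*(C - 210))*(C + 13)/2 = -(V + (40 + V)*(-210 + C))*(13 + C)/2 = -(V + (-210 + C)*(40 + V))*(13 + C)/2 = -(13 + C)*(V + (-210 + C)*(40 + V))/2)
k(l, 126) + 37242 = (54600 - 20*126² + 3940*126 + (2717/2)*21 + 98*126*21 - ½*21*126²) + 37242 = (54600 - 20*15876 + 496440 + 57057/2 + 259308 - ½*21*15876) + 37242 = (54600 - 317520 + 496440 + 57057/2 + 259308 - 166698) + 37242 = 709317/2 + 37242 = 783801/2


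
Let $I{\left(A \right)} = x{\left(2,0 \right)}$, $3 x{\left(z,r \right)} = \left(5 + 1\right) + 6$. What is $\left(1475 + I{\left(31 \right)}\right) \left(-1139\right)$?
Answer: $-1684581$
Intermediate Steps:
$x{\left(z,r \right)} = 4$ ($x{\left(z,r \right)} = \frac{\left(5 + 1\right) + 6}{3} = \frac{6 + 6}{3} = \frac{1}{3} \cdot 12 = 4$)
$I{\left(A \right)} = 4$
$\left(1475 + I{\left(31 \right)}\right) \left(-1139\right) = \left(1475 + 4\right) \left(-1139\right) = 1479 \left(-1139\right) = -1684581$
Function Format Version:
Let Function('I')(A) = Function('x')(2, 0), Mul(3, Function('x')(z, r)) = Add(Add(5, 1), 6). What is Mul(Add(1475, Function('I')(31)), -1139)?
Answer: -1684581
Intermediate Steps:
Function('x')(z, r) = 4 (Function('x')(z, r) = Mul(Rational(1, 3), Add(Add(5, 1), 6)) = Mul(Rational(1, 3), Add(6, 6)) = Mul(Rational(1, 3), 12) = 4)
Function('I')(A) = 4
Mul(Add(1475, Function('I')(31)), -1139) = Mul(Add(1475, 4), -1139) = Mul(1479, -1139) = -1684581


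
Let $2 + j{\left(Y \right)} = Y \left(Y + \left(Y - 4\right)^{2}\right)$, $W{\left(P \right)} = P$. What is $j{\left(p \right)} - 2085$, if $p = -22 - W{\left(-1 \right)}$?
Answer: $-14771$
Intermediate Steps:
$p = -21$ ($p = -22 - -1 = -22 + 1 = -21$)
$j{\left(Y \right)} = -2 + Y \left(Y + \left(-4 + Y\right)^{2}\right)$ ($j{\left(Y \right)} = -2 + Y \left(Y + \left(Y - 4\right)^{2}\right) = -2 + Y \left(Y + \left(-4 + Y\right)^{2}\right)$)
$j{\left(p \right)} - 2085 = \left(-2 + \left(-21\right)^{2} - 21 \left(-4 - 21\right)^{2}\right) - 2085 = \left(-2 + 441 - 21 \left(-25\right)^{2}\right) - 2085 = \left(-2 + 441 - 13125\right) - 2085 = -12686 - 2085 = -14771$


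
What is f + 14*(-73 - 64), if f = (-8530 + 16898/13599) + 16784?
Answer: 86180162/13599 ≈ 6337.2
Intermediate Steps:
f = 112263044/13599 (f = (-8530 + 16898*(1/13599)) + 16784 = (-8530 + 16898/13599) + 16784 = -115982572/13599 + 16784 = 112263044/13599 ≈ 8255.3)
f + 14*(-73 - 64) = 112263044/13599 + 14*(-73 - 64) = 112263044/13599 + 14*(-137) = 112263044/13599 - 1918 = 86180162/13599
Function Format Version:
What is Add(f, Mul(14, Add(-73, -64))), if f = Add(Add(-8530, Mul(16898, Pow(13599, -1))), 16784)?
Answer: Rational(86180162, 13599) ≈ 6337.2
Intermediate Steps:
f = Rational(112263044, 13599) (f = Add(Add(-8530, Mul(16898, Rational(1, 13599))), 16784) = Add(Add(-8530, Rational(16898, 13599)), 16784) = Add(Rational(-115982572, 13599), 16784) = Rational(112263044, 13599) ≈ 8255.3)
Add(f, Mul(14, Add(-73, -64))) = Add(Rational(112263044, 13599), Mul(14, Add(-73, -64))) = Add(Rational(112263044, 13599), Mul(14, -137)) = Add(Rational(112263044, 13599), -1918) = Rational(86180162, 13599)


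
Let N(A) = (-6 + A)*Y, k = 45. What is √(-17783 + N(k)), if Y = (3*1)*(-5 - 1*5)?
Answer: I*√18953 ≈ 137.67*I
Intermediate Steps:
Y = -30 (Y = 3*(-5 - 5) = 3*(-10) = -30)
N(A) = 180 - 30*A (N(A) = (-6 + A)*(-30) = 180 - 30*A)
√(-17783 + N(k)) = √(-17783 + (180 - 30*45)) = √(-17783 + (180 - 1350)) = √(-17783 - 1170) = √(-18953) = I*√18953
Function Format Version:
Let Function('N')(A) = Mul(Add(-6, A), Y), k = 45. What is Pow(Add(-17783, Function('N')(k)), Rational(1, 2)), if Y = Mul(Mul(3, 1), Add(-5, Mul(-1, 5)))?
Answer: Mul(I, Pow(18953, Rational(1, 2))) ≈ Mul(137.67, I)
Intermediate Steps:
Y = -30 (Y = Mul(3, Add(-5, -5)) = Mul(3, -10) = -30)
Function('N')(A) = Add(180, Mul(-30, A)) (Function('N')(A) = Mul(Add(-6, A), -30) = Add(180, Mul(-30, A)))
Pow(Add(-17783, Function('N')(k)), Rational(1, 2)) = Pow(Add(-17783, Add(180, Mul(-30, 45))), Rational(1, 2)) = Pow(Add(-17783, Add(180, -1350)), Rational(1, 2)) = Pow(Add(-17783, -1170), Rational(1, 2)) = Pow(-18953, Rational(1, 2)) = Mul(I, Pow(18953, Rational(1, 2)))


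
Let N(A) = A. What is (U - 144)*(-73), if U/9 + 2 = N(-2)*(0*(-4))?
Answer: 11826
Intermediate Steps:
U = -18 (U = -18 + 9*(-0*(-4)) = -18 + 9*(-2*0) = -18 + 9*0 = -18 + 0 = -18)
(U - 144)*(-73) = (-18 - 144)*(-73) = -162*(-73) = 11826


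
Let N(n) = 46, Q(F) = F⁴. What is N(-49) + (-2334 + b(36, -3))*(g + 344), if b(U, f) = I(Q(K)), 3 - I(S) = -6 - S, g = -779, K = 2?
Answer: 1004461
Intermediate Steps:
I(S) = 9 + S (I(S) = 3 - (-6 - S) = 3 + (6 + S) = 9 + S)
b(U, f) = 25 (b(U, f) = 9 + 2⁴ = 9 + 16 = 25)
N(-49) + (-2334 + b(36, -3))*(g + 344) = 46 + (-2334 + 25)*(-779 + 344) = 46 - 2309*(-435) = 46 + 1004415 = 1004461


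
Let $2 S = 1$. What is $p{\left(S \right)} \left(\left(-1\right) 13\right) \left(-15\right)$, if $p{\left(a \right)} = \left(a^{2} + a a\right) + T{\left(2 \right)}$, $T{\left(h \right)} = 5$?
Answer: $\frac{2145}{2} \approx 1072.5$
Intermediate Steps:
$S = \frac{1}{2}$ ($S = \frac{1}{2} \cdot 1 = \frac{1}{2} \approx 0.5$)
$p{\left(a \right)} = 5 + 2 a^{2}$ ($p{\left(a \right)} = \left(a^{2} + a a\right) + 5 = \left(a^{2} + a^{2}\right) + 5 = 2 a^{2} + 5 = 5 + 2 a^{2}$)
$p{\left(S \right)} \left(\left(-1\right) 13\right) \left(-15\right) = \left(5 + \frac{2}{4}\right) \left(\left(-1\right) 13\right) \left(-15\right) = \left(5 + 2 \cdot \frac{1}{4}\right) \left(-13\right) \left(-15\right) = \left(5 + \frac{1}{2}\right) \left(-13\right) \left(-15\right) = \frac{11}{2} \left(-13\right) \left(-15\right) = \left(- \frac{143}{2}\right) \left(-15\right) = \frac{2145}{2}$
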